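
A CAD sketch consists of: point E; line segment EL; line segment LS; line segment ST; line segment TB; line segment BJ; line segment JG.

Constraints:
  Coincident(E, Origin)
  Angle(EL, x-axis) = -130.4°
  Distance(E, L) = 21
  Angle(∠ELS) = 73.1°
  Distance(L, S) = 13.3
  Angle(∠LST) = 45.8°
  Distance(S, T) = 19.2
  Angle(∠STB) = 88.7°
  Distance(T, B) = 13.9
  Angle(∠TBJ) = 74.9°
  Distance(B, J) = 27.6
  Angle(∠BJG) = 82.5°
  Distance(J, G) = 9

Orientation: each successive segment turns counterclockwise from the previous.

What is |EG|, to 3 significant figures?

24.3

E is at the origin; EL runs at -130.4° with length 21.0, so L = (-13.6, -16.0). ∠ELS = 73.1° gives LS at -23.5° from the x-axis; with |LS| = 13.3, S = (-1.41, -21.3). ∠LST = 45.8° gives ST at 111° from the x-axis; with |ST| = 19.2, T = (-8.20, -3.34). ∠STB = 88.7° gives TB at -158° from the x-axis; with |TB| = 13.9, B = (-21.1, -8.54). ∠TBJ = 74.9° gives BJ at -52.9° from the x-axis; with |BJ| = 27.6, J = (-4.44, -30.6). ∠BJG = 82.5° gives JG at 44.6° from the x-axis; with |JG| = 9.0, G = (1.97, -24.2). Then |EG| = |G − E| = 24.3.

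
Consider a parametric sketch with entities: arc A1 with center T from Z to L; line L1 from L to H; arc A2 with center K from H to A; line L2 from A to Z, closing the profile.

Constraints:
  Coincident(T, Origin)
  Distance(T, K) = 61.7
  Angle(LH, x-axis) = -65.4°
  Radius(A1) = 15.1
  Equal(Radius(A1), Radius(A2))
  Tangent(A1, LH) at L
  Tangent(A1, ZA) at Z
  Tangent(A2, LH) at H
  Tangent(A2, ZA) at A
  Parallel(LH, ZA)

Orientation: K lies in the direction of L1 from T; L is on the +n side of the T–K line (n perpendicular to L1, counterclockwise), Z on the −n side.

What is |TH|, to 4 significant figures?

63.52

The slot axis is L1's direction at -65.4°, so u = (cos -65.4°, sin -65.4°) = (0.4163, -0.9092) and n = (−sin -65.4°, cos -65.4°) = (0.9092, 0.4163). T is at the origin and K lies 61.7 along u from T, so K = 61.7·u = (25.68, -56.10). Tangency of A1 to both parallel lines with radius 15.1 puts L and Z at T ± 15.1·n: L = (13.73, 6.286), Z = (-13.73, -6.286). Equal radii place H and A the same way about K: H = K + 15.1·n = (39.41, -49.81), A = K − 15.1·n = (11.96, -62.39). Then |TH| = |H − T| = 63.52.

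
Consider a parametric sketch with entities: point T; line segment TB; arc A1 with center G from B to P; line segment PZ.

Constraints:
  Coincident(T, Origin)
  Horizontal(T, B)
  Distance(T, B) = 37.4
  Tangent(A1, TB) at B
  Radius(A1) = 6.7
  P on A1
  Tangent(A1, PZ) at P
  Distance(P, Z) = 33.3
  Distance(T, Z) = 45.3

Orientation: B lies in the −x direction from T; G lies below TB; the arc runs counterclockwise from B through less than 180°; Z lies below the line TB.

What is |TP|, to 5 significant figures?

44.218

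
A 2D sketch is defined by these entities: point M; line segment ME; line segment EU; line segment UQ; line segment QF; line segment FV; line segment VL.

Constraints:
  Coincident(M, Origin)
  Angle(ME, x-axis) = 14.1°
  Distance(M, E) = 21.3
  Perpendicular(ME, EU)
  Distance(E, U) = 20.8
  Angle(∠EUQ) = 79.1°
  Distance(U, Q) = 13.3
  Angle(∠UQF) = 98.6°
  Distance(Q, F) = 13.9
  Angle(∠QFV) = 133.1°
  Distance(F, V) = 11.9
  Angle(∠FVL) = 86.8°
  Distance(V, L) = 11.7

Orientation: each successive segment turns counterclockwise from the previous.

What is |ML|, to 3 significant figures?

25.6

M is at the origin; ME runs at 14.1° with length 21.3, so E = (20.7, 5.19). ME is perpendicular to EU, so EU runs at 104°; with |EU| = 20.8, U = (15.6, 25.4). ∠EUQ = 79.1° gives UQ at -155° from the x-axis; with |UQ| = 13.3, Q = (3.54, 19.7). ∠UQF = 98.6° gives QF at -73.6° from the x-axis; with |QF| = 13.9, F = (7.46, 6.41). ∠QFV = 133.1° gives FV at -26.7° from the x-axis; with |FV| = 11.9, V = (18.1, 1.06). ∠FVL = 86.8° gives VL at 66.5° from the x-axis; with |VL| = 11.7, L = (22.8, 11.8). Then |ML| = |L − M| = 25.6.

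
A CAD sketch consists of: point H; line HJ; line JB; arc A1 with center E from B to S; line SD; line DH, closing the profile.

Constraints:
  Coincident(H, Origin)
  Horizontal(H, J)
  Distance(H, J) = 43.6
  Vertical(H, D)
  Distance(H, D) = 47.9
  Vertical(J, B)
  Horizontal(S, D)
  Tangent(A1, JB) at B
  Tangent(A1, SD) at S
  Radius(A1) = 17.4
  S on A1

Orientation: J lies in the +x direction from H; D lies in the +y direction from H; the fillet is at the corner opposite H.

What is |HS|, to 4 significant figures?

54.60

H is at the origin; HJ is horizontal with |HJ| = 43.6 and J on the +x side, so J = (43.60, 0.000). H and D share the same x with |HD| = 47.9 and D on the +y side, so D = (0.000, 47.90). The virtual corner opposite H is at (43.60, 47.90). Since A1 is tangent to JB there, EB ⟂ JB and tangency of A1 to SD means the radius ES is perpendicular to SD, with radius 17.4, so the center E sits 17.4 in from both sides at E = (26.20, 30.50). That places the tangent points at B = (43.60, 30.50) on JB and S = (26.20, 47.90) on SD. Then |HS| = |S − H| = 54.60.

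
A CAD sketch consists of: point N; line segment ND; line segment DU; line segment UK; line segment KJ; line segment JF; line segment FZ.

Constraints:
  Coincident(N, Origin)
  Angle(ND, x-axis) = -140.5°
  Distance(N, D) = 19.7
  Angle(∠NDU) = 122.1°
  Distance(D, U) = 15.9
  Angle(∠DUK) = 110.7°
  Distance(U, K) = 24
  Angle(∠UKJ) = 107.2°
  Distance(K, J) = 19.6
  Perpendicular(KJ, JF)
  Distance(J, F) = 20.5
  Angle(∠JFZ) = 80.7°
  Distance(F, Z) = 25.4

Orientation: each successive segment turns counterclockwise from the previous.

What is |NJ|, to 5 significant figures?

26.320

∠DUK = 110.7° gives UK at -13.300° from the x-axis; with |UK| = 24.0, K = (10.203, -33.820). ∠UKJ = 107.2° gives KJ at 59.500° from the x-axis; with |KJ| = 19.6, J = (20.151, -16.932). Then |NJ| = |J − N| = 26.320.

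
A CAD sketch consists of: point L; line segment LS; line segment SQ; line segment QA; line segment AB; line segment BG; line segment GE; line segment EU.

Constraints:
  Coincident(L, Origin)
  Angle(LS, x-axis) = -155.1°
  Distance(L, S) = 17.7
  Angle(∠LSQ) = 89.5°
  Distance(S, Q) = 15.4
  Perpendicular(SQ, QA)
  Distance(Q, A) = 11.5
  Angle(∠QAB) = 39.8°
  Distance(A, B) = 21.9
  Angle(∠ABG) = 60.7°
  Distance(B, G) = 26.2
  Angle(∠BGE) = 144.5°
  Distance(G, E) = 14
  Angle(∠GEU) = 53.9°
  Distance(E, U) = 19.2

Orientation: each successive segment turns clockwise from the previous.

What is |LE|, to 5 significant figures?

45.311

L is at the origin; LS runs at -155.1° with length 17.7, so S = (-16.055, -7.4523). ∠LSQ = 89.5° gives SQ at 114.40° from the x-axis; with |SQ| = 15.4, Q = (-22.416, 6.5722). The perpendicularity gives QA at right angles to SQ, so QA runs at 24.400°; with |QA| = 11.5, A = (-11.944, 11.323). ∠QAB = 39.8° gives AB at -115.80° from the x-axis; with |AB| = 21.9, B = (-21.475, -8.3941). ∠ABG = 60.7° gives BG at 124.90° from the x-axis; with |BG| = 26.2, G = (-36.465, 13.094). ∠BGE = 144.5° gives GE at 89.400° from the x-axis; with |GE| = 14.0, E = (-36.319, 27.093). Then |LE| = |E − L| = 45.311.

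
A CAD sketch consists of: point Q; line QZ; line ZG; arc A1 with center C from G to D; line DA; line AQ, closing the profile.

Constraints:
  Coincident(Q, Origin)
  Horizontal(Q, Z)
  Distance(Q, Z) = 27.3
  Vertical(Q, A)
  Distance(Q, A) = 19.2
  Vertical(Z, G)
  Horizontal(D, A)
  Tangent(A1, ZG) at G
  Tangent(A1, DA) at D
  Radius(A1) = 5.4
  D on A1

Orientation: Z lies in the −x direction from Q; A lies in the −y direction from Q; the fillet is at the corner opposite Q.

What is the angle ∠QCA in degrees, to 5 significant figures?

46.068°

Q is at the origin; Q and Z share the same y with |QZ| = 27.3 and Z on the −x side, so Z = (-27.300, 0.0000). Q and A share the same x with |QA| = 19.2 and A on the −y side, so A = (0.0000, -19.200). The virtual corner opposite Q is at (-27.300, -19.200). Tangency of A1 to ZG means the radius CG is perpendicular to ZG and tangency of A1 to DA means the radius CD is perpendicular to DA, with radius 5.4, so the center C sits 5.4 in from both sides at C = (-21.900, -13.800). Then cos ∠QCA = CQ·CA / (|CQ||CA|), giving 46.068°.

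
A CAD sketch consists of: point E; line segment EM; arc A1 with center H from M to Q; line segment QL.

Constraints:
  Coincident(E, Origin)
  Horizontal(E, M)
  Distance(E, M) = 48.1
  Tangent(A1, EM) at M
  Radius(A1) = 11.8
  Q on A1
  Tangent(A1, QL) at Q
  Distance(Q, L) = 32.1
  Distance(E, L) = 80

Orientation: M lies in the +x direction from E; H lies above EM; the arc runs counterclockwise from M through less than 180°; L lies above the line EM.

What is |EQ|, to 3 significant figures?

59.6

Checks: |HQ| = 11.80 ✓; ∠(HQ, QL) = 90.00° ✓; |QL| = 32.10 ✓; |EL| = 80.00 ✓.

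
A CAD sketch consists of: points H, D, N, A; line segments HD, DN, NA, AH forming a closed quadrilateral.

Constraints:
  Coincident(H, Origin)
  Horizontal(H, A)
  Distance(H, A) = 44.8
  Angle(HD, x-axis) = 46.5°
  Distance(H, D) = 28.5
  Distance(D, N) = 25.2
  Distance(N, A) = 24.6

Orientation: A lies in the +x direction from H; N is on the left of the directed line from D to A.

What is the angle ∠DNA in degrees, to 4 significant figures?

81.71°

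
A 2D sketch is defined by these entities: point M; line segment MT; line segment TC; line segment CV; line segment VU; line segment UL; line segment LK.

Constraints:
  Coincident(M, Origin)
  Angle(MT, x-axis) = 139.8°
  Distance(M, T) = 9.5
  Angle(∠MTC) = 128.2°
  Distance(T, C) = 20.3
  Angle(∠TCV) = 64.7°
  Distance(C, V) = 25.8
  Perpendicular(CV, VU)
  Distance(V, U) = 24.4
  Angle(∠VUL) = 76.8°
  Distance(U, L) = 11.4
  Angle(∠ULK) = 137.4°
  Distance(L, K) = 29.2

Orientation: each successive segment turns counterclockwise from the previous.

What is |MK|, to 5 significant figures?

30.118

M is at the origin; MT runs at 139.8° with length 9.5, so T = (-7.2561, 6.1318). ∠MTC = 128.2° gives TC at -168.40° from the x-axis; with |TC| = 20.3, C = (-27.141, 2.0500). ∠TCV = 64.7° gives CV at -53.100° from the x-axis; with |CV| = 25.8, V = (-11.651, -18.582). CV ⟂ VU, so VU runs at 36.900°; with |VU| = 24.4, U = (7.8617, -3.9316). ∠VUL = 76.8° gives UL at 140.10° from the x-axis; with |UL| = 11.4, L = (-0.88398, 3.3809). ∠ULK = 137.4° gives LK at -177.30° from the x-axis; with |LK| = 29.2, K = (-30.052, 2.0054). Then |MK| = |K − M| = 30.118.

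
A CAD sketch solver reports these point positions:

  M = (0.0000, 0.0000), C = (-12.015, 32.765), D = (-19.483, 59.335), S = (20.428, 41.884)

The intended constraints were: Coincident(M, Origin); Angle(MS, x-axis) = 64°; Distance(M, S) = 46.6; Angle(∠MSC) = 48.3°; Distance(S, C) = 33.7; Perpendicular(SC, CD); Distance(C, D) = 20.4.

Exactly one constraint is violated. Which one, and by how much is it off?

Distance(C, D) = 20.4 — off by 7.20.

M = (0.00, 0.00) ✓; MS at 64.00° ✓; |MS| = 46.60 ✓; ∠MSC = 48.30° ✓; |SC| = 33.70 ✓; ∠(SC, CD) = 90.00° ✓; |CD| = 27.60 ✗.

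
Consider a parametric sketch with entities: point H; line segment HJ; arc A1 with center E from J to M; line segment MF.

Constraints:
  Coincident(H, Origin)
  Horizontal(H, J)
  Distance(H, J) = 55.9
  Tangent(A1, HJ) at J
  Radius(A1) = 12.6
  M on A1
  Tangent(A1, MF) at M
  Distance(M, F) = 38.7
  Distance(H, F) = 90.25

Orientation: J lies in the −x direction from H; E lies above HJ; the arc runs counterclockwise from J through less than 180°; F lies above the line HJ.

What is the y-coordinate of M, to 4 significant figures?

22.07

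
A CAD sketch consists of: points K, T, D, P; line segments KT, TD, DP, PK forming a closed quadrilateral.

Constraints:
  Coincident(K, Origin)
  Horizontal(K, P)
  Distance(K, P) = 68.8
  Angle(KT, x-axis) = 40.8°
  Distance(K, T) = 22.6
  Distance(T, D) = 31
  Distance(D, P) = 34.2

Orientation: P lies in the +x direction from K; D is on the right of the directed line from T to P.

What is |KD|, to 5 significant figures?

37.336

K is at the origin; K and P share the same y with |KP| = 68.8 and P in +x, so P = (68.8, 0). KT runs at 40.8° with |KT| = 22.6, so T = (17.108, 14.767). D is determined by |TD| = 31.0 and |DP| = 34.2 together: it lies at the intersection of circle(T, 31.0) and circle(P, 34.2). With |TP| = 53.760, the foot of the radical line on TP is 24.939 from T and the perpendicular offset is √(31.0² − 24.939²) = 18.413. Taking the right-of-TP solution: D = (36.030, -9.7876).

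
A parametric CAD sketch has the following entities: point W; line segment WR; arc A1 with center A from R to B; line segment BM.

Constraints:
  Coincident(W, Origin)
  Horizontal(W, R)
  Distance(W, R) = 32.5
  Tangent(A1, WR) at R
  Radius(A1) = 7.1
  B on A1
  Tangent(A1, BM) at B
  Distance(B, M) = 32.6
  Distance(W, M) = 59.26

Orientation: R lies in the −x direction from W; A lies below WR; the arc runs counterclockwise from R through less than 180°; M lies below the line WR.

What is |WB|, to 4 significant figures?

39.89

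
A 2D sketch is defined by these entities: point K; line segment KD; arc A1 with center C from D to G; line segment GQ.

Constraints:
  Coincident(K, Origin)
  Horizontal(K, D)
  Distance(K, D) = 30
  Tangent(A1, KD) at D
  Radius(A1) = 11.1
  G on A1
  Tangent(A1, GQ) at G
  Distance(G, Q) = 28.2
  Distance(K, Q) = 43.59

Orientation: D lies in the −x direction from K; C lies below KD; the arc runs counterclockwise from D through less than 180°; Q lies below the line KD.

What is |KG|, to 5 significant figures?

42.444

K is at the origin; KD is horizontal with |KD| = 30.0 and D on the −x side, so D = (-30.000, 0.0000). Tangency of A1 to KD means the radius CD is perpendicular to KD, so C = D + (0, -11.1) = (-30.000, -11.100). Since CG ⟂ GQ (tangency), |CQ| = √(11.1² + 28.2²) = 30.306 regardless of where G sits on A1. So Q lies on both circle(K, 43.59) and circle(C, 30.306); the below-KD intersection is Q = (-18.877, -39.291). G is the foot of the tangent from Q: G = (-38.116, -18.673).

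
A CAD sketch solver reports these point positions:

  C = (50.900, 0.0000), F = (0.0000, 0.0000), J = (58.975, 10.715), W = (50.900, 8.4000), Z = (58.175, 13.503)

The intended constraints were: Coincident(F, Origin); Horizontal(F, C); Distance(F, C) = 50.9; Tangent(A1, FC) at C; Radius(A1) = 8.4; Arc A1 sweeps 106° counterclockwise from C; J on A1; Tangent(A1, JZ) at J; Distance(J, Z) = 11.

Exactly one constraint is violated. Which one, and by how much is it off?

Distance(J, Z) = 11 — off by 8.10.

F = (0.00, 0.00) ✓; F.y = 0.00, C.y = 0.00 ✓; |FC| = 50.90 ✓; ∠(WC, CF) = 90.00° ✓; |WC| = 8.400 ✓; bearing(W→J) − bearing(W→C) = 106.0° ✓; |WJ| = 8.400 ✓; ∠(WJ, JZ) = 89.99° ✓; |JZ| = 2.901 ✗.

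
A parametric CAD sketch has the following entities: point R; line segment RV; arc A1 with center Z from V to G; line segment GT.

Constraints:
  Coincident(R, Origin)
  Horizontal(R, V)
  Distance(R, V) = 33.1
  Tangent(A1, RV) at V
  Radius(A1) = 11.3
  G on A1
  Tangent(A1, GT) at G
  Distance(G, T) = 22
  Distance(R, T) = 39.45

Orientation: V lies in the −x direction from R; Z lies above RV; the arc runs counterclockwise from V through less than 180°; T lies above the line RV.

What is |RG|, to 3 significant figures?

24.5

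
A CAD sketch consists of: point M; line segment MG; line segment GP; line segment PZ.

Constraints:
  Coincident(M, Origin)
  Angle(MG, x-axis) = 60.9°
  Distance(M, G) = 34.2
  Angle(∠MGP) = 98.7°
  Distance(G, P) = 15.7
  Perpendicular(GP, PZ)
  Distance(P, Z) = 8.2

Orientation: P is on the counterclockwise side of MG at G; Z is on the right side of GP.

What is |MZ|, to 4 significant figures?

46.91

M is at the origin; MG runs at 60.9° with length 34.2, so G = 34.2·(cos 60.9°, sin 60.9°) = (16.63, 29.88). ∠MGP = 98.7°, so GP runs at 60.9° + (180° − 98.7°) = 142.2° from the x-axis; with |GP| = 15.7, P = G + 15.7·(cos 142.2°, sin 142.2°) = (4.227, 39.51). The perpendicularity gives PZ at right angles to GP; with |PZ| = 8.2 on the right of GP, Z = P + 8.2·(0.6129, 0.7902) = (9.253, 45.98). Then |MZ| = |Z − M| = 46.91.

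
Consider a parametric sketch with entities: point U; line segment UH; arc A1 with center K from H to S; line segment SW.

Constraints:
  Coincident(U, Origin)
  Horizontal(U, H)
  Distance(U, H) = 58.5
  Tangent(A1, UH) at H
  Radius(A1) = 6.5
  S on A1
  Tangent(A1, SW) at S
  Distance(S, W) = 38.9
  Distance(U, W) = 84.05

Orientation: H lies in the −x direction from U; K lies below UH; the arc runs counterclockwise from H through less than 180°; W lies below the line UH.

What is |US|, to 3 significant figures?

65.1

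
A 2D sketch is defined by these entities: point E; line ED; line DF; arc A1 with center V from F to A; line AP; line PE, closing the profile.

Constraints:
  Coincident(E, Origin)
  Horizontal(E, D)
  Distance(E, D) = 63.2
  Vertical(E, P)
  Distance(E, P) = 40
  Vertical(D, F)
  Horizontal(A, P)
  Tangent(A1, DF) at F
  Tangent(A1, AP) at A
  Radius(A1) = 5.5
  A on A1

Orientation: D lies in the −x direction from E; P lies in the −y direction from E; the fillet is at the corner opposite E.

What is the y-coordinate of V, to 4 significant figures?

-34.50

E is at the origin; ED is horizontal with |ED| = 63.2 and D on the −x side, so D = (-63.20, 0.000). EP is vertical with |EP| = 40.0 and P on the −y side, so P = (0.000, -40.00). The virtual corner opposite E is at (-63.20, -40.00). A1 meets DF tangentially, so VF is at right angles to DF and the tangent condition forces VA to be normal to AP, with radius 5.5, so the center V sits 5.5 in from both sides at V = (-57.70, -34.50). So V.y = -34.50.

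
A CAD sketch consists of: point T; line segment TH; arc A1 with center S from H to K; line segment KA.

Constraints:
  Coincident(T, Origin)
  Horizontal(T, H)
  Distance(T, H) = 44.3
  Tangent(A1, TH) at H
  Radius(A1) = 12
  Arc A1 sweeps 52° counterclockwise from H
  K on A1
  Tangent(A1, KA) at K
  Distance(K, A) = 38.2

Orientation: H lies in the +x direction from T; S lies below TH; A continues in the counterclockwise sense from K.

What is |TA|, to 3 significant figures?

36.5

T is at the origin; T and H share the same y with |TH| = 44.3 and H on the +x side, so H = (44.3, 0.00). The tangent condition forces SH to be normal to TH, so S = H + (0, -12) = (44.3, -12.0). On A1, H sits at bearing 90° from S; a 52° counterclockwise sweep puts K at bearing 142°, so K = S + 12.0·(cos 142°, sin 142°) = (34.8, -4.61). Tangency of A1 to KA means the radius SK is perpendicular to KA, so KA runs along (−sin 142°, cos 142°); with |KA| = 38.2, A = (11.3, -34.7). Then |TA| = |A − T| = 36.5.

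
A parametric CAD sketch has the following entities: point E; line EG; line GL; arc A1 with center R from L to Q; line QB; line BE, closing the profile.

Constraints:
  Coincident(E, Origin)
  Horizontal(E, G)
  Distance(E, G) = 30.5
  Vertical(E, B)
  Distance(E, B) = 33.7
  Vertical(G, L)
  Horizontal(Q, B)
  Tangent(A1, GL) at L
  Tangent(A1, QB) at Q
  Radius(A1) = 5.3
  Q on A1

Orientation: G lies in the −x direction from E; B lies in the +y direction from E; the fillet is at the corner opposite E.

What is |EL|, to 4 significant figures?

41.68

E is at the origin; EG is horizontal with |EG| = 30.5 and G on the −x side, so G = (-30.50, 0.000). E and B share the same x with |EB| = 33.7 and B on the +y side, so B = (0.000, 33.70). The virtual corner opposite E is at (-30.50, 33.70). The tangent condition forces RL to be normal to GL and tangency of A1 to QB means the radius RQ is perpendicular to QB, with radius 5.3, so the center R sits 5.3 in from both sides at R = (-25.20, 28.40). That places the tangent points at L = (-30.50, 28.40) on GL and Q = (-25.20, 33.70) on QB. Then |EL| = |L − E| = 41.68.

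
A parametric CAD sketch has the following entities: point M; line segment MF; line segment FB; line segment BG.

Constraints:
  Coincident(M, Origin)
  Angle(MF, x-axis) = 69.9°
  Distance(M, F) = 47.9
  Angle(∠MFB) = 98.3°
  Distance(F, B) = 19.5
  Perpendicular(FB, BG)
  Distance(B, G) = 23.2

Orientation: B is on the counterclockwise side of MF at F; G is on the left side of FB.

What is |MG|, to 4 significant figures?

35.82

M is at the origin; MF runs at 69.9° with length 47.9, so F = 47.9·(cos 69.9°, sin 69.9°) = (16.46, 44.98). ∠MFB = 98.3°, so FB runs at 69.9° + (180° − 98.3°) = 151.6° from the x-axis; with |FB| = 19.5, B = F + 19.5·(cos 151.6°, sin 151.6°) = (-0.6918, 54.26). FB ⟂ BG; with |BG| = 23.2 on the left of FB, G = B + 23.2·(-0.4756, -0.8796) = (-11.73, 33.85). Then |MG| = |G − M| = 35.82.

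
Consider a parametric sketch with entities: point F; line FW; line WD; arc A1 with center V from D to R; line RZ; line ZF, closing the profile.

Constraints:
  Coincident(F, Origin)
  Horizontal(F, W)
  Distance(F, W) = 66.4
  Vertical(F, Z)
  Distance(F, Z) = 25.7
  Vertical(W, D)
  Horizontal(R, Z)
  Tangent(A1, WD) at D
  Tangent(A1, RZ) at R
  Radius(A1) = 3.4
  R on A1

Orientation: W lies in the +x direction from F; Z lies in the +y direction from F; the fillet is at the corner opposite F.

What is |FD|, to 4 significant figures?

70.04

F is at the origin; F and W share the same y with |FW| = 66.4 and W on the +x side, so W = (66.40, 0.000). F and Z share the same x with |FZ| = 25.7 and Z on the +y side, so Z = (0.000, 25.70). The virtual corner opposite F is at (66.40, 25.70). The tangent condition forces VD to be normal to WD and since A1 is tangent to RZ there, VR ⟂ RZ, with radius 3.4, so the center V sits 3.4 in from both sides at V = (63.00, 22.30). That places the tangent points at D = (66.40, 22.30) on WD and R = (63.00, 25.70) on RZ. Then |FD| = |D − F| = 70.04.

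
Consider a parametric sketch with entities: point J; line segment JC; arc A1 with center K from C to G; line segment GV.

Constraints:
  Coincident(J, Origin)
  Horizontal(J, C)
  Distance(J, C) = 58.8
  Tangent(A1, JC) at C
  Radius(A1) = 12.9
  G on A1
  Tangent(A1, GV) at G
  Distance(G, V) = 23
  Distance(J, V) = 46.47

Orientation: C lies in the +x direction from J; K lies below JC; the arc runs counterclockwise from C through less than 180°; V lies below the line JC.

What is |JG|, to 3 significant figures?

47.8

Checks: |KG| = 12.90 ✓; ∠(KG, GV) = 90.00° ✓; |GV| = 23.00 ✓; |JV| = 46.47 ✓.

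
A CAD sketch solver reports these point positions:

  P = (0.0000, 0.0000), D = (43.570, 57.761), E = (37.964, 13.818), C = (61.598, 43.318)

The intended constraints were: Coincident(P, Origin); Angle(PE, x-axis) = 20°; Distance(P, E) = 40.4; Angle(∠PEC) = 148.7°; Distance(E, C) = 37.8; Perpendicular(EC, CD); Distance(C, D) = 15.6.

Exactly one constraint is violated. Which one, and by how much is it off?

Distance(C, D) = 15.6 — off by 7.50.

P = (0.00, 0.00) ✓; PE at 20.00° ✓; |PE| = 40.40 ✓; ∠PEC = 148.7° ✓; |EC| = 37.80 ✓; ∠(EC, CD) = 90.00° ✓; |CD| = 23.10 ✗.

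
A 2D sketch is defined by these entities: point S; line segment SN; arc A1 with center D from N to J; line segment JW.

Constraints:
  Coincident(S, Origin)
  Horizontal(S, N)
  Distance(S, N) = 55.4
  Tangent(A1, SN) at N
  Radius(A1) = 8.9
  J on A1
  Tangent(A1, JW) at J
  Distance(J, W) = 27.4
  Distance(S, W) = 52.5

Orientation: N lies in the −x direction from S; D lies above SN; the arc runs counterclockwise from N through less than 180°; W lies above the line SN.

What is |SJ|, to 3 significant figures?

47.2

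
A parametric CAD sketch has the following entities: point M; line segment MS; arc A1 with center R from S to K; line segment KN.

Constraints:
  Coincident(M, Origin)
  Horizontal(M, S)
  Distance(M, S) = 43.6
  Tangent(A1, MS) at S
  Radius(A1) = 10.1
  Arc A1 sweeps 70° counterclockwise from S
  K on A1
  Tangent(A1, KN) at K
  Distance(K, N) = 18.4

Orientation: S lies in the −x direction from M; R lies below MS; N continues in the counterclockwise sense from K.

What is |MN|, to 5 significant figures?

64.027

On A1, S sits at bearing 90° from R; a 70° counterclockwise sweep puts K at bearing 160°, so K = R + 10.1·(cos 160°, sin 160°) = (-53.091, -6.6456). A1 meets KN tangentially, so RK is at right angles to KN, so KN runs along (−sin 160°, cos 160°); with |KN| = 18.4, N = (-59.384, -23.936). Then |MN| = |N − M| = 64.027.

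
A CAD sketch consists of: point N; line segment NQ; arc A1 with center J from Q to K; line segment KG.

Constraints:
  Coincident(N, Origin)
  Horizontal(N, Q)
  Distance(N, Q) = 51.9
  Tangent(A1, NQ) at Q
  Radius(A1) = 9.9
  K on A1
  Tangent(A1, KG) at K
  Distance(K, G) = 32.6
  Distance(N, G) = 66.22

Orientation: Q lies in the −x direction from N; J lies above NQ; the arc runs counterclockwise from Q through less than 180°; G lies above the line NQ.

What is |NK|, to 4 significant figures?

43.96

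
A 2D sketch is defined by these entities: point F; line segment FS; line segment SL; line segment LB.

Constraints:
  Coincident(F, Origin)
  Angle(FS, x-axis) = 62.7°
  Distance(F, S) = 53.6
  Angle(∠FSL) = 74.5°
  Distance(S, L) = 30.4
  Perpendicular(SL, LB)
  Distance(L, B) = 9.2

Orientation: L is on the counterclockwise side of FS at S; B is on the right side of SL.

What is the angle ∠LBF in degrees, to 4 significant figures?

14.80°

∠FSL = 74.5°, so SL runs at 62.7° + (180° − 74.5°) = 168.2° from the x-axis; with |SL| = 30.4, L = S + 30.4·(cos 168.2°, sin 168.2°) = (-5.174, 53.85). SL ⟂ LB; with |LB| = 9.2 on the right of SL, B = L + 9.2·(0.2045, 0.9789) = (-3.293, 62.85). Then cos ∠LBF = BL·BF / (|BL||BF|), giving 14.80°.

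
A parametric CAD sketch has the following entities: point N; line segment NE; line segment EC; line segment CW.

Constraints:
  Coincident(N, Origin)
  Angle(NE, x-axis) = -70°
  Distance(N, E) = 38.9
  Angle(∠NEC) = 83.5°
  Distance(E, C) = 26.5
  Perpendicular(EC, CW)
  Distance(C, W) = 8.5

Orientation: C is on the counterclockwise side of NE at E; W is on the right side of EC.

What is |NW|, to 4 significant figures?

52.07

∠NEC = 83.5°, so EC runs at -70.0° + (180° − 83.5°) = 26.50° from the x-axis; with |EC| = 26.5, C = E + 26.5·(cos 26.50°, sin 26.50°) = (37.02, -24.73). EC ⟂ CW; with |CW| = 8.5 on the right of EC, W = C + 8.5·(0.4462, -0.8949) = (40.81, -32.34). Then |NW| = |W − N| = 52.07.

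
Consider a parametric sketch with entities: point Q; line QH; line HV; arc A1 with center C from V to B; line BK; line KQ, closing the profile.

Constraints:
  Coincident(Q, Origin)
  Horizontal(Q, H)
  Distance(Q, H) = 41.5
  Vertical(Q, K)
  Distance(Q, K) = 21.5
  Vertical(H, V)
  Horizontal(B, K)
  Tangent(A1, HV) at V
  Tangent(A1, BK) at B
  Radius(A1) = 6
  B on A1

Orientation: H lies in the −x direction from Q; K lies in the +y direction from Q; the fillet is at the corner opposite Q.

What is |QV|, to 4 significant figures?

44.30

The virtual corner opposite Q is at (-41.50, 21.50). Since A1 is tangent to HV there, CV ⟂ HV and the tangent condition forces CB to be normal to BK, with radius 6.0, so the center C sits 6.0 in from both sides at C = (-35.50, 15.50). That places the tangent points at V = (-41.50, 15.50) on HV and B = (-35.50, 21.50) on BK. Then |QV| = |V − Q| = 44.30.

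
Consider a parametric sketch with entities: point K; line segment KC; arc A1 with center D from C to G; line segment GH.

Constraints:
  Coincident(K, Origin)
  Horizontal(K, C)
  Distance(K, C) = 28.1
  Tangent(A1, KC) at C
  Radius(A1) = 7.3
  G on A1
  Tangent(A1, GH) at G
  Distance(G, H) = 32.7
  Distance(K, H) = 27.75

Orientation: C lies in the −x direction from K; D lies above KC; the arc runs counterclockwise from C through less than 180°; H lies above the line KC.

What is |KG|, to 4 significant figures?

22.65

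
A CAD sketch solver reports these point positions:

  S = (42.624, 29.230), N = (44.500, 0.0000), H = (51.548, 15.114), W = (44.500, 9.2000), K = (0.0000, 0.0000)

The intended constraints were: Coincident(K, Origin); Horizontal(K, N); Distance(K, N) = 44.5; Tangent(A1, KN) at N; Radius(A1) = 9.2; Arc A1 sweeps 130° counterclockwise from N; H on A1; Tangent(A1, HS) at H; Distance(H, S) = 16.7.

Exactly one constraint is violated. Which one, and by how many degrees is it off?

Tangent(A1, HS) at H — off by 7.70°.

K = (0.00, 0.00) ✓; K.y = 0.00, N.y = 0.00 ✓; |KN| = 44.50 ✓; ∠(WN, NK) = 90.00° ✓; |WN| = 9.200 ✓; bearing(W→H) − bearing(W→N) = 130.0° ✓; |WH| = 9.201 ✓; ∠(WH, HS) = 97.70° ✗; |HS| = 16.70 ✓.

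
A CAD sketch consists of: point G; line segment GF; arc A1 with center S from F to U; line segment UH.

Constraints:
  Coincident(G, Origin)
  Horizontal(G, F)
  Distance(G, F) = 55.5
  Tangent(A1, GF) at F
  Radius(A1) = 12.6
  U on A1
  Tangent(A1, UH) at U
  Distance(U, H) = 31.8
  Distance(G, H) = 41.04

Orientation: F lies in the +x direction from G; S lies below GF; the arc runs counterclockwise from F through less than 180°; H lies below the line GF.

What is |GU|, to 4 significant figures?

45.56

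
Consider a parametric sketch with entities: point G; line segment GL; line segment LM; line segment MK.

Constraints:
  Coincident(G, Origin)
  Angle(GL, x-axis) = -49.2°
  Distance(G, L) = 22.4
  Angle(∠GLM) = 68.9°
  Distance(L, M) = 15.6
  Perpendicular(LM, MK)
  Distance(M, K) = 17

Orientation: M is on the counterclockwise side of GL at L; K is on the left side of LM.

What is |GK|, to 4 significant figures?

8.485

G is at the origin; GL runs at -49.2° with length 22.4, so L = 22.4·(cos -49.2°, sin -49.2°) = (14.64, -16.96). ∠GLM = 68.9°, so LM runs at -49.2° + (180° − 68.9°) = 61.90° from the x-axis; with |LM| = 15.6, M = L + 15.6·(cos 61.90°, sin 61.90°) = (21.98, -3.196). LM is perpendicular to MK; with |MK| = 17.0 on the left of LM, K = M + 17.0·(-0.8821, 0.4710) = (6.988, 4.812). Then |GK| = |K − G| = 8.485.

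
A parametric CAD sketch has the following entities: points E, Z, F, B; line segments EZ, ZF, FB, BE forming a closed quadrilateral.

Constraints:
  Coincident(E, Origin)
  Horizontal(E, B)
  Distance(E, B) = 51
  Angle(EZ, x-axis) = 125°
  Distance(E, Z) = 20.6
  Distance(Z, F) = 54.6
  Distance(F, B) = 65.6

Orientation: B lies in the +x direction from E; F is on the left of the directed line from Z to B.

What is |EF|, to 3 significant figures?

63.4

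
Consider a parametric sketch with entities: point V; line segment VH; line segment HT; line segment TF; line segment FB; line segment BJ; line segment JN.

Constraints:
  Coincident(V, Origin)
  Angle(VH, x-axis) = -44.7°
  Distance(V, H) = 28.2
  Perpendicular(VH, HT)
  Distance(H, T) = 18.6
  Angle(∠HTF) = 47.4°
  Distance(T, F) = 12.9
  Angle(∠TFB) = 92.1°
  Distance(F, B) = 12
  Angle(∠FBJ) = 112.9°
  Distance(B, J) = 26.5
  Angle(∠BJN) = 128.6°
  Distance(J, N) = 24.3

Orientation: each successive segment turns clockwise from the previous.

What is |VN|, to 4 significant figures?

68.15

V is at the origin; VH runs at -44.7° with length 28.2, so H = (20.04, -19.84). VH ⟂ HT, so HT runs at -134.7°; with |HT| = 18.6, T = (6.961, -33.06). ∠HTF = 47.4° gives TF at 92.70° from the x-axis; with |TF| = 12.9, F = (6.354, -20.17). ∠TFB = 92.1° gives FB at 4.800° from the x-axis; with |FB| = 12.0, B = (18.31, -19.17). ∠FBJ = 112.9° gives BJ at -62.30° from the x-axis; with |BJ| = 26.5, J = (30.63, -42.63). ∠BJN = 128.6° gives JN at -113.7° from the x-axis; with |JN| = 24.3, N = (20.86, -64.88). Then |VN| = |N − V| = 68.15.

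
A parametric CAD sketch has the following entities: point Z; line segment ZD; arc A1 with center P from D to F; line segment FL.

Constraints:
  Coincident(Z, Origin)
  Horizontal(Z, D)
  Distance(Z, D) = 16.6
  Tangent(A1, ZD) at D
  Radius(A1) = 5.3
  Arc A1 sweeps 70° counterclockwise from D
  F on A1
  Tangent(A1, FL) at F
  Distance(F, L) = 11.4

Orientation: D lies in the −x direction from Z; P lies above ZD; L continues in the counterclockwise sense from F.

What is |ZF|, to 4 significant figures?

12.13

Z is at the origin; ZD is horizontal with |ZD| = 16.6 and D on the −x side, so D = (-16.60, 0.000). Since A1 is tangent to ZD there, PD ⟂ ZD, so P = D + (0, 5.3) = (-16.60, 5.300). On A1, D sits at bearing -90° from P; a 70° counterclockwise sweep puts F at bearing -20°, so F = P + 5.3·(cos -20°, sin -20°) = (-11.62, 3.487). Then |ZF| = |F − Z| = 12.13.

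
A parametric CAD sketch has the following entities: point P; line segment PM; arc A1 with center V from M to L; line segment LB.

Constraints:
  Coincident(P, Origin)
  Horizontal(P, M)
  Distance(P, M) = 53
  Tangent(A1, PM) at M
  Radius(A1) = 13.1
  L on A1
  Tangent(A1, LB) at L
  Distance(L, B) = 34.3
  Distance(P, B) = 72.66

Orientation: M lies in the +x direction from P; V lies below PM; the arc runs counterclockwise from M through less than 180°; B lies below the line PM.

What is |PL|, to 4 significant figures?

44.44

Checks: |VL| = 13.10 ✓; ∠(VL, LB) = 90.00° ✓; |LB| = 34.30 ✓; |PB| = 72.66 ✓.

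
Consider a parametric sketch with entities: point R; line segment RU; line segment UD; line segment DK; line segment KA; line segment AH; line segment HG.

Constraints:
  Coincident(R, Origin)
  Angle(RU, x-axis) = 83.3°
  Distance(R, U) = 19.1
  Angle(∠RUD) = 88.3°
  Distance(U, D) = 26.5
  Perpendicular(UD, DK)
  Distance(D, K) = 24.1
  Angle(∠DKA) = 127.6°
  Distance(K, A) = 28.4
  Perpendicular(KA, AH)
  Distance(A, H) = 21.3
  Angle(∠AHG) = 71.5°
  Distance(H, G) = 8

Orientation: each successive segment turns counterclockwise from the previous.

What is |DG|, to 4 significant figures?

35.52

R is at the origin; RU runs at 83.3° with length 19.1, so U = (2.228, 18.97). ∠RUD = 88.3° gives UD at 175.0° from the x-axis; with |UD| = 26.5, D = (-24.17, 21.28). The perpendicularity gives DK at right angles to UD, so DK runs at -95.00°; with |DK| = 24.1, K = (-26.27, -2.729). ∠DKA = 127.6° gives KA at -42.60° from the x-axis; with |KA| = 28.4, A = (-5.366, -21.95). KA ⟂ AH, so AH runs at 47.40°; with |AH| = 21.3, H = (9.051, -6.274). ∠AHG = 71.5° gives HG at 155.9° from the x-axis; with |HG| = 8.0, G = (1.749, -3.007). Then |DG| = |G − D| = 35.52.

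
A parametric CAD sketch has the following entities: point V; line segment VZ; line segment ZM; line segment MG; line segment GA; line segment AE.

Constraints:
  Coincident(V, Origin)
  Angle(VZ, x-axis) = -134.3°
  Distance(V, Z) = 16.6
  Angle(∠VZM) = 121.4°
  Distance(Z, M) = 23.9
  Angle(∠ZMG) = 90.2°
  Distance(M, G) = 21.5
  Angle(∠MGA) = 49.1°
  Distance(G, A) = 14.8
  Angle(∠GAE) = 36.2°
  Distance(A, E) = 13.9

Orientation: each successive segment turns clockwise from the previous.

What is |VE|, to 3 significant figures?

35.3

∠MGA = 49.1° gives GA at -53.6° from the x-axis; with |GA| = 14.8, A = (-21.4, 2.52). ∠GAE = 36.2° gives AE at 163° from the x-axis; with |AE| = 13.9, E = (-34.6, 6.67). Then |VE| = |E − V| = 35.3.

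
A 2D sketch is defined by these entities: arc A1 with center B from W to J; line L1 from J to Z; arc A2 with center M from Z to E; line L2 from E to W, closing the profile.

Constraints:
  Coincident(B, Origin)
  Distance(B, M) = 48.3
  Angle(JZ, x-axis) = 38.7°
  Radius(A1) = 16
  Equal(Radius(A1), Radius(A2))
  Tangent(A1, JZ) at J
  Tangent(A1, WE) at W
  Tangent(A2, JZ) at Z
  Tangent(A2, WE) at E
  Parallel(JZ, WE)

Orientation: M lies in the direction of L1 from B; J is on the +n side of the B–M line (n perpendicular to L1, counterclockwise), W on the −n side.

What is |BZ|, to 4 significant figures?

50.88

Tangency of A1 to both parallel lines with radius 16.0 puts J and W at B ± 16.0·n: J = (-10.00, 12.49), W = (10.00, -12.49). Equal radii place Z and E the same way about M: Z = M + 16.0·n = (27.69, 42.69), E = M − 16.0·n = (47.70, 17.71). Then |BZ| = |Z − B| = 50.88.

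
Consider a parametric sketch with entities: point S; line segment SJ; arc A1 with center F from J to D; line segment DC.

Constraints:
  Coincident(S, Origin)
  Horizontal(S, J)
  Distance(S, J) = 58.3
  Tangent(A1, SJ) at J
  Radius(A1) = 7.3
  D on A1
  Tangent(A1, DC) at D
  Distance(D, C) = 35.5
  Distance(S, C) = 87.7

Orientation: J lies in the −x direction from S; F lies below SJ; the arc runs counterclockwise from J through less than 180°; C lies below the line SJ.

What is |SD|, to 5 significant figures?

65.075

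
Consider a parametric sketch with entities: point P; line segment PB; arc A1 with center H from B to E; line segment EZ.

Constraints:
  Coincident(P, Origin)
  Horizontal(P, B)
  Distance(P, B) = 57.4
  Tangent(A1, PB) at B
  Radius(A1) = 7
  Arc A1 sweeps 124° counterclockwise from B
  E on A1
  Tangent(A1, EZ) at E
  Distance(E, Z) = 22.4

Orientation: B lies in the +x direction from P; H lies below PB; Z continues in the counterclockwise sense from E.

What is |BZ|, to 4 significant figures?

30.24

P is at the origin; P and B share the same y with |PB| = 57.4 and B on the +x side, so B = (57.40, 0.000). Tangency of A1 to PB means the radius HB is perpendicular to PB, so H = B + (0, -7) = (57.40, -7.000). On A1, B sits at bearing 90° from H; a 124° counterclockwise sweep puts E at bearing 214°, so E = H + 7.0·(cos 214°, sin 214°) = (51.60, -10.91). A1 meets EZ tangentially, so HE is at right angles to EZ, so EZ runs along (−sin 214°, cos 214°); with |EZ| = 22.4, Z = (64.12, -29.48). Then |BZ| = |Z − B| = 30.24.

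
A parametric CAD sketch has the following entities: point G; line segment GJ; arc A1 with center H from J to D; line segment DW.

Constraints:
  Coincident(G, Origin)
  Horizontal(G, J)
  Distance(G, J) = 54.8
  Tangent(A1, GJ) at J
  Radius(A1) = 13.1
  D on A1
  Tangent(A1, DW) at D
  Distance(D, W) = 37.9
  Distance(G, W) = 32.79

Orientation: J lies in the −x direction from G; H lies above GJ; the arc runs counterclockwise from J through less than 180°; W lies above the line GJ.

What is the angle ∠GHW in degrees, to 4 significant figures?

34.87°

Checks: |GJ| = 54.80 ✓; |HD| = 13.10 ✓; ∠(HD, DW) = 90.00° ✓; |DW| = 37.90 ✓; |GW| = 32.79 ✓.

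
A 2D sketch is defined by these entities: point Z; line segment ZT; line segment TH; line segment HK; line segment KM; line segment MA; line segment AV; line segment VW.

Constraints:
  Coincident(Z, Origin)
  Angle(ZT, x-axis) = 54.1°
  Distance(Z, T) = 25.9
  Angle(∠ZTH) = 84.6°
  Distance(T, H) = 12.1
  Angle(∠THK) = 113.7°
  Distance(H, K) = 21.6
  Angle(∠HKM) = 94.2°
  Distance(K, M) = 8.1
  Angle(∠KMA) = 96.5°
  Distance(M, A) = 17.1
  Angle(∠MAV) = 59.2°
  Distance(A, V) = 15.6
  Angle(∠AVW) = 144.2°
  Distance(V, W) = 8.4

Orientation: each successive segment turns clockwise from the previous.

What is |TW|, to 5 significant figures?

29.623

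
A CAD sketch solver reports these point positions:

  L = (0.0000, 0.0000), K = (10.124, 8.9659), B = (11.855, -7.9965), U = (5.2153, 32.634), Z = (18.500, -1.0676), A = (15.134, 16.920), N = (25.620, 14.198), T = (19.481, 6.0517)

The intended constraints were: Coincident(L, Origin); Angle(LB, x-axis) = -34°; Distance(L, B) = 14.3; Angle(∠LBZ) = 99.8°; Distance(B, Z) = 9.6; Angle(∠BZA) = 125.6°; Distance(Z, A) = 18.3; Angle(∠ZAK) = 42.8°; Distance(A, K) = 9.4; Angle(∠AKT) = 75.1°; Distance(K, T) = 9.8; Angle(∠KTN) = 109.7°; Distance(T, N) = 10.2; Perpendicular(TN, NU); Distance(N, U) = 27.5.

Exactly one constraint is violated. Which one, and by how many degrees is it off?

Perpendicular(TN, NU) — off by 5.10°.

L = (0.00, 0.00) ✓; LB at -34.00° ✓; |LB| = 14.30 ✓; ∠LBZ = 99.80° ✓; |BZ| = 9.600 ✓; ∠BZA = 125.6° ✓; |ZA| = 18.30 ✓; ∠ZAK = 42.80° ✓; |AK| = 9.400 ✓; ∠AKT = 75.09° ✓; |KT| = 9.800 ✓; ∠KTN = 109.7° ✓; |TN| = 10.20 ✓; ∠(TN, NU) = 84.90° ✗; |NU| = 27.50 ✓.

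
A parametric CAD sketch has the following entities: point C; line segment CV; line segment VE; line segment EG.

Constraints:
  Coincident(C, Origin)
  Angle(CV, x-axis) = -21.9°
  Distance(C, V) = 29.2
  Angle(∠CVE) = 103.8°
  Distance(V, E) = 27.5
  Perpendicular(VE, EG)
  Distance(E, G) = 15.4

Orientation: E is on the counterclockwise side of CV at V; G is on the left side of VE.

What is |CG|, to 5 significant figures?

36.820

C is at the origin; CV runs at -21.9° with length 29.2, so V = 29.2·(cos -21.9°, sin -21.9°) = (27.093, -10.891). ∠CVE = 103.8°, so VE runs at -21.9° + (180° − 103.8°) = 54.300° from the x-axis; with |VE| = 27.5, E = V + 27.5·(cos 54.300°, sin 54.300°) = (43.140, 11.441). VE ⟂ EG; with |EG| = 15.4 on the left of VE, G = E + 15.4·(-0.81208, 0.58354) = (30.634, 20.428). Then |CG| = |G − C| = 36.820.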